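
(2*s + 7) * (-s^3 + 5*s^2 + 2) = -2*s^4 + 3*s^3 + 35*s^2 + 4*s + 14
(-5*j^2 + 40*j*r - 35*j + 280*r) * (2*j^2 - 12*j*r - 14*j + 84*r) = -10*j^4 + 140*j^3*r - 480*j^2*r^2 + 490*j^2 - 6860*j*r + 23520*r^2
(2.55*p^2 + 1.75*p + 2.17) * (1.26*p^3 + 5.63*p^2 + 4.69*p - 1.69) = 3.213*p^5 + 16.5615*p^4 + 24.5462*p^3 + 16.1151*p^2 + 7.2198*p - 3.6673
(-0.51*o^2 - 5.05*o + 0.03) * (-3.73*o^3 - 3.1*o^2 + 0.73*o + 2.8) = 1.9023*o^5 + 20.4175*o^4 + 15.1708*o^3 - 5.2075*o^2 - 14.1181*o + 0.084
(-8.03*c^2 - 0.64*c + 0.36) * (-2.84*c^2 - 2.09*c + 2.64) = 22.8052*c^4 + 18.6003*c^3 - 20.884*c^2 - 2.442*c + 0.9504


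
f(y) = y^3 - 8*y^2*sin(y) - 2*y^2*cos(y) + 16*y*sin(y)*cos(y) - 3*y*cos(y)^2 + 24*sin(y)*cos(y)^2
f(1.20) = -1.10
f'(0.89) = -19.65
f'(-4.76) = 254.52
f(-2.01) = 9.35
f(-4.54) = -235.58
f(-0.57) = -3.15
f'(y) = 2*y^2*sin(y) - 8*y^2*cos(y) + 3*y^2 - 16*y*sin(y)^2 + 6*y*sin(y)*cos(y) - 16*y*sin(y) + 16*y*cos(y)^2 - 4*y*cos(y) - 48*sin(y)^2*cos(y) + 16*sin(y)*cos(y) + 24*cos(y)^3 - 3*cos(y)^2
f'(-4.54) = 277.23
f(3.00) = 22.45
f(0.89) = 8.08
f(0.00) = 0.00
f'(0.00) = 21.00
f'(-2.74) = -0.40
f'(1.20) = -37.49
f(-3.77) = -52.11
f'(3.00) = 121.98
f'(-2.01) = 22.40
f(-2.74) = -0.03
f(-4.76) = -294.60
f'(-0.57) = -13.66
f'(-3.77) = 157.86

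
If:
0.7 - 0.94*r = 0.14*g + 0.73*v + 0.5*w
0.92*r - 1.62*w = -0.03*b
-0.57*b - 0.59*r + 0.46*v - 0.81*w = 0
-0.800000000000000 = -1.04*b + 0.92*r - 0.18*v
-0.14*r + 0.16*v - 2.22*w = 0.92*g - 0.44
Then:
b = 0.63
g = 0.58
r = 0.01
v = 0.83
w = 0.02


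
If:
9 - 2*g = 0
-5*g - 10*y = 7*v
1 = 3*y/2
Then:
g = 9/2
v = -25/6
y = 2/3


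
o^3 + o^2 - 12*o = o*(o - 3)*(o + 4)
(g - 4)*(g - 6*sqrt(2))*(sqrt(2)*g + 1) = sqrt(2)*g^3 - 11*g^2 - 4*sqrt(2)*g^2 - 6*sqrt(2)*g + 44*g + 24*sqrt(2)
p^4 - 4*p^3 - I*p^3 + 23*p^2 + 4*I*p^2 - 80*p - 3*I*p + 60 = (p - 3)*(p - 1)*(p - 5*I)*(p + 4*I)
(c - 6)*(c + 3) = c^2 - 3*c - 18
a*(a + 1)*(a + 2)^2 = a^4 + 5*a^3 + 8*a^2 + 4*a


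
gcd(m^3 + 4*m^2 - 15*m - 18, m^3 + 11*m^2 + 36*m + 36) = m + 6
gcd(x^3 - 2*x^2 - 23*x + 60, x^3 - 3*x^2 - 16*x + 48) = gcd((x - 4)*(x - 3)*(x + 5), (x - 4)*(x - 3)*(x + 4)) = x^2 - 7*x + 12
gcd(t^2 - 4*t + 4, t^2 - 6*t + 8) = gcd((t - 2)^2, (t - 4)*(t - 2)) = t - 2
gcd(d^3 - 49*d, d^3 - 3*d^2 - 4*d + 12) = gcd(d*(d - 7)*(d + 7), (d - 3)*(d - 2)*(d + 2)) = 1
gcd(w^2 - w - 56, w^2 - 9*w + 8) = w - 8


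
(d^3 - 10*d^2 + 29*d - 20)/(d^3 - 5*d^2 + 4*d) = (d - 5)/d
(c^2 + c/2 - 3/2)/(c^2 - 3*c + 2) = (c + 3/2)/(c - 2)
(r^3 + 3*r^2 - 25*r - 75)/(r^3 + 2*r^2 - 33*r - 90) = (r - 5)/(r - 6)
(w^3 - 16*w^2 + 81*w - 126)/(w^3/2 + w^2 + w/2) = 2*(w^3 - 16*w^2 + 81*w - 126)/(w*(w^2 + 2*w + 1))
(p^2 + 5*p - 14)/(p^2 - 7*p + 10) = (p + 7)/(p - 5)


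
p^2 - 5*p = p*(p - 5)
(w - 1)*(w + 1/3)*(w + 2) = w^3 + 4*w^2/3 - 5*w/3 - 2/3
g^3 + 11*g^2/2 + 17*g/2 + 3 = (g + 1/2)*(g + 2)*(g + 3)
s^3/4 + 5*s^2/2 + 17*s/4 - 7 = (s/4 + 1)*(s - 1)*(s + 7)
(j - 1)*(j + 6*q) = j^2 + 6*j*q - j - 6*q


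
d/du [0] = 0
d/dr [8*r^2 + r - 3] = 16*r + 1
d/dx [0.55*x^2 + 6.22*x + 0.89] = 1.1*x + 6.22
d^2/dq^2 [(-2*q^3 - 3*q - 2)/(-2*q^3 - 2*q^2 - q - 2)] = 8*(-2*q^6 + 6*q^5 + 9*q^4 + 16*q^3 - 6*q^2 - 6*q - 3)/(8*q^9 + 24*q^8 + 36*q^7 + 56*q^6 + 66*q^5 + 54*q^4 + 49*q^3 + 30*q^2 + 12*q + 8)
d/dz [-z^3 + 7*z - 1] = 7 - 3*z^2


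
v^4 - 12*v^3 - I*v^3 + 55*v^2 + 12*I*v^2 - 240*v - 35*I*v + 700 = (v - 7)*(v - 5)*(v - 5*I)*(v + 4*I)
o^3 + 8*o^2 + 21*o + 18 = (o + 2)*(o + 3)^2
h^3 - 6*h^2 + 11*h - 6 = (h - 3)*(h - 2)*(h - 1)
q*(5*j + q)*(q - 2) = 5*j*q^2 - 10*j*q + q^3 - 2*q^2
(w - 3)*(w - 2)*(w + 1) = w^3 - 4*w^2 + w + 6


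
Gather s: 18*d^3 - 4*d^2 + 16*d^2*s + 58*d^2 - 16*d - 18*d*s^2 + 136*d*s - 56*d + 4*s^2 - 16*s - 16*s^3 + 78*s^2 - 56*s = 18*d^3 + 54*d^2 - 72*d - 16*s^3 + s^2*(82 - 18*d) + s*(16*d^2 + 136*d - 72)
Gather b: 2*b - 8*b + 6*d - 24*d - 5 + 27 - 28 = -6*b - 18*d - 6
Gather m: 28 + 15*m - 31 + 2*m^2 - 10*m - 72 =2*m^2 + 5*m - 75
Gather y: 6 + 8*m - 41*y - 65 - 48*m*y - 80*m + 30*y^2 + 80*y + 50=-72*m + 30*y^2 + y*(39 - 48*m) - 9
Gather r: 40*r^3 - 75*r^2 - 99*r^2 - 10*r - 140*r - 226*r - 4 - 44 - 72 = 40*r^3 - 174*r^2 - 376*r - 120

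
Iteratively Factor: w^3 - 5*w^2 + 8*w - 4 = (w - 2)*(w^2 - 3*w + 2) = (w - 2)^2*(w - 1)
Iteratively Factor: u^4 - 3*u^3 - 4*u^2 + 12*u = (u - 2)*(u^3 - u^2 - 6*u) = u*(u - 2)*(u^2 - u - 6) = u*(u - 3)*(u - 2)*(u + 2)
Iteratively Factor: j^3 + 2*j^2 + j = (j + 1)*(j^2 + j) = (j + 1)^2*(j)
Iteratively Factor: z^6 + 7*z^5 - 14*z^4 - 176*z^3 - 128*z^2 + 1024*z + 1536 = (z + 4)*(z^5 + 3*z^4 - 26*z^3 - 72*z^2 + 160*z + 384) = (z - 3)*(z + 4)*(z^4 + 6*z^3 - 8*z^2 - 96*z - 128) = (z - 3)*(z + 4)^2*(z^3 + 2*z^2 - 16*z - 32) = (z - 3)*(z + 2)*(z + 4)^2*(z^2 - 16) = (z - 3)*(z + 2)*(z + 4)^3*(z - 4)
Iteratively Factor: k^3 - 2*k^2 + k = (k)*(k^2 - 2*k + 1) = k*(k - 1)*(k - 1)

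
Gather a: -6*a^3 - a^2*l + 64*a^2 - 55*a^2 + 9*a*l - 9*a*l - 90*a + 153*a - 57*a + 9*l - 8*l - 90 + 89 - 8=-6*a^3 + a^2*(9 - l) + 6*a + l - 9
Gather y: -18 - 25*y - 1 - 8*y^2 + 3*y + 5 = -8*y^2 - 22*y - 14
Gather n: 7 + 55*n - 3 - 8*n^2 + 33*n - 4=-8*n^2 + 88*n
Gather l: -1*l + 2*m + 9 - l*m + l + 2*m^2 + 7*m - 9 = -l*m + 2*m^2 + 9*m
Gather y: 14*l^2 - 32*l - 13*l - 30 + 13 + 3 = 14*l^2 - 45*l - 14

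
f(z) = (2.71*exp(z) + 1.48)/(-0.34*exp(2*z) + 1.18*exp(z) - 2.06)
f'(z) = (2.71*exp(z) + 1.48)*(0.68*exp(2*z) - 1.18*exp(z))/(-0.34*exp(2*z) + 1.18*exp(z) - 2.06)^2 + 2.71*exp(z)/(-0.34*exp(2*z) + 1.18*exp(z) - 2.06) = (0.9214*exp(2*z) + 1.0064*exp(z) - 7.329)*exp(z)/(0.1156*exp(4*z) - 0.8024*exp(3*z) + 2.7932*exp(2*z) - 4.8616*exp(z) + 4.2436)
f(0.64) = -6.33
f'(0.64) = -3.66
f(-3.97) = -0.75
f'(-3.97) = -0.03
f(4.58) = -0.09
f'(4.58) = 0.09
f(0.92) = -6.68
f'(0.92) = 1.63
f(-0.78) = -1.71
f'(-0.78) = -1.21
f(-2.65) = -0.84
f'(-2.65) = -0.13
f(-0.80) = -1.69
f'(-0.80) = -1.18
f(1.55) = -3.52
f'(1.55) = 5.14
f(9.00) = 0.00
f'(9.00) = 0.00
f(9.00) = 0.00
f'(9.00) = 0.00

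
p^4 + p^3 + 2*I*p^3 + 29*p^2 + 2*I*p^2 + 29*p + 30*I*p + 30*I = (p + 1)*(p - 5*I)*(p + I)*(p + 6*I)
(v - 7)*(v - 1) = v^2 - 8*v + 7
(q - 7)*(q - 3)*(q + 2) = q^3 - 8*q^2 + q + 42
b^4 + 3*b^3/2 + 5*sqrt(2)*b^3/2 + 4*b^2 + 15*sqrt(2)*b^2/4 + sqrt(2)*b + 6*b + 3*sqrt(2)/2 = (b + 3/2)*(b + sqrt(2)/2)*(b + sqrt(2))^2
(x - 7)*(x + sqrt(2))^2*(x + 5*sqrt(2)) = x^4 - 7*x^3 + 7*sqrt(2)*x^3 - 49*sqrt(2)*x^2 + 22*x^2 - 154*x + 10*sqrt(2)*x - 70*sqrt(2)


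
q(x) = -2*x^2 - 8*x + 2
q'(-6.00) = 16.00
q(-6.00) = -22.00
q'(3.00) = -20.00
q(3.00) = -40.00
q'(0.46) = -9.84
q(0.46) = -2.10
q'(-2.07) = 0.28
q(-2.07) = 9.99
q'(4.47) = -25.88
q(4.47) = -73.72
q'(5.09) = -28.36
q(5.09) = -90.54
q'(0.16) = -8.64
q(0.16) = 0.67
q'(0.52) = -10.08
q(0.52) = -2.70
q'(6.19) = -32.76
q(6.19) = -124.15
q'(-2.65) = 2.60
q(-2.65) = 9.16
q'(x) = -4*x - 8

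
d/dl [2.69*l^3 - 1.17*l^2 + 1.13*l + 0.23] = 8.07*l^2 - 2.34*l + 1.13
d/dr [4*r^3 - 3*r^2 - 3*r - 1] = 12*r^2 - 6*r - 3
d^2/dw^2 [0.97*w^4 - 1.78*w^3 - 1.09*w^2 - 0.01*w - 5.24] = 11.64*w^2 - 10.68*w - 2.18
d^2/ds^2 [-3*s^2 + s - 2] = -6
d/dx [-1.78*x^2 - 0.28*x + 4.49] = -3.56*x - 0.28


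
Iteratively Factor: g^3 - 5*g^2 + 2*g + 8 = (g + 1)*(g^2 - 6*g + 8) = (g - 2)*(g + 1)*(g - 4)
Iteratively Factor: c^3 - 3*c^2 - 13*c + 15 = (c - 5)*(c^2 + 2*c - 3) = (c - 5)*(c + 3)*(c - 1)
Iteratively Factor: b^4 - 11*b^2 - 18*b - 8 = (b + 2)*(b^3 - 2*b^2 - 7*b - 4) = (b + 1)*(b + 2)*(b^2 - 3*b - 4) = (b - 4)*(b + 1)*(b + 2)*(b + 1)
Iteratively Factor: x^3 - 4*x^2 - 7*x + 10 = (x - 1)*(x^2 - 3*x - 10) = (x - 1)*(x + 2)*(x - 5)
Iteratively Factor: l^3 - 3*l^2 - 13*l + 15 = (l - 5)*(l^2 + 2*l - 3) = (l - 5)*(l + 3)*(l - 1)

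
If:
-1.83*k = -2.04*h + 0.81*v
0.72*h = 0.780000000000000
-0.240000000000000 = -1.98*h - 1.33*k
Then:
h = 1.08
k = -1.43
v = 5.96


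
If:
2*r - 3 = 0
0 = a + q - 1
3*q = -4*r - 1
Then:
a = 10/3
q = -7/3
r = 3/2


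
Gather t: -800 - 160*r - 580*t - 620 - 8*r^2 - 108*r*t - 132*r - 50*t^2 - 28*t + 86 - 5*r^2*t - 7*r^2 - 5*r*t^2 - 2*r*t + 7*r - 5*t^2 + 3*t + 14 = -15*r^2 - 285*r + t^2*(-5*r - 55) + t*(-5*r^2 - 110*r - 605) - 1320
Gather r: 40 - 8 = 32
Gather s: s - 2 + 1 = s - 1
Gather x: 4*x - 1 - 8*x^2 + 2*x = -8*x^2 + 6*x - 1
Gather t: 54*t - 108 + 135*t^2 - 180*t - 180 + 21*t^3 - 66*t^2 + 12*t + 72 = 21*t^3 + 69*t^2 - 114*t - 216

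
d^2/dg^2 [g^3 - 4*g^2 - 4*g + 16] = 6*g - 8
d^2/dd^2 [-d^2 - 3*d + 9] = -2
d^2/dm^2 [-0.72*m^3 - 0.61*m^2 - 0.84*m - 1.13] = -4.32*m - 1.22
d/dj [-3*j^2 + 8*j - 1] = 8 - 6*j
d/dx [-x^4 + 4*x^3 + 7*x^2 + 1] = 2*x*(-2*x^2 + 6*x + 7)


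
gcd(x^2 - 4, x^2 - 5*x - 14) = x + 2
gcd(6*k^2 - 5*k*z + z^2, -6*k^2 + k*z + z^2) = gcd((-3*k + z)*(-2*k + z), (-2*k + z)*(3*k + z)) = -2*k + z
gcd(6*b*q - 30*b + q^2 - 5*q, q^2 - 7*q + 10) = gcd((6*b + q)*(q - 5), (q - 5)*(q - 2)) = q - 5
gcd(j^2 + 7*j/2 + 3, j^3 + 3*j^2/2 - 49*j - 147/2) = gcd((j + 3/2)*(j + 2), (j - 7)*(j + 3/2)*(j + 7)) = j + 3/2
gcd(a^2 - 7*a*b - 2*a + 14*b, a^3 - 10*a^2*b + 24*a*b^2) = 1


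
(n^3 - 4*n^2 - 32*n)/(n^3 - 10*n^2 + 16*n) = (n + 4)/(n - 2)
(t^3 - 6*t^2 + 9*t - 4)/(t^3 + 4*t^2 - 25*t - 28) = (t^2 - 2*t + 1)/(t^2 + 8*t + 7)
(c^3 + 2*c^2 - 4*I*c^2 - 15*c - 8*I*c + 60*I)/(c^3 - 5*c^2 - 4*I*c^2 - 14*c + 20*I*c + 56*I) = (c^2 + 2*c - 15)/(c^2 - 5*c - 14)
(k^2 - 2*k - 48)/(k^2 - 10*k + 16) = (k + 6)/(k - 2)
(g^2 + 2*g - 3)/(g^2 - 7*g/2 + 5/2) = 2*(g + 3)/(2*g - 5)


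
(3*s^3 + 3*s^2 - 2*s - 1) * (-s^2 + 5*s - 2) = -3*s^5 + 12*s^4 + 11*s^3 - 15*s^2 - s + 2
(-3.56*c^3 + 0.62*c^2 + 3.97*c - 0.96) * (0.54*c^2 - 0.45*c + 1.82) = -1.9224*c^5 + 1.9368*c^4 - 4.6144*c^3 - 1.1765*c^2 + 7.6574*c - 1.7472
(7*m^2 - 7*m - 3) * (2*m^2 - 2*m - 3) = 14*m^4 - 28*m^3 - 13*m^2 + 27*m + 9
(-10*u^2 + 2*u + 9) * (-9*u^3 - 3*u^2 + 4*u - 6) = 90*u^5 + 12*u^4 - 127*u^3 + 41*u^2 + 24*u - 54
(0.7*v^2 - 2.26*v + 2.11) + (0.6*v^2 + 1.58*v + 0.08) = 1.3*v^2 - 0.68*v + 2.19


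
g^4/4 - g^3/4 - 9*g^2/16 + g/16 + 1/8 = (g/4 + 1/4)*(g - 2)*(g - 1/2)*(g + 1/2)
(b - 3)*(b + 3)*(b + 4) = b^3 + 4*b^2 - 9*b - 36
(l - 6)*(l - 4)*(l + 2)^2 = l^4 - 6*l^3 - 12*l^2 + 56*l + 96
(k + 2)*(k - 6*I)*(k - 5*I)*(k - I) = k^4 + 2*k^3 - 12*I*k^3 - 41*k^2 - 24*I*k^2 - 82*k + 30*I*k + 60*I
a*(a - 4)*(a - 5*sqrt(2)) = a^3 - 5*sqrt(2)*a^2 - 4*a^2 + 20*sqrt(2)*a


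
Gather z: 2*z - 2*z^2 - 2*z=-2*z^2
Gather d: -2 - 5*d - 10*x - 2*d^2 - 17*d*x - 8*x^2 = -2*d^2 + d*(-17*x - 5) - 8*x^2 - 10*x - 2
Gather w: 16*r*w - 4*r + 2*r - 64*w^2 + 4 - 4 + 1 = 16*r*w - 2*r - 64*w^2 + 1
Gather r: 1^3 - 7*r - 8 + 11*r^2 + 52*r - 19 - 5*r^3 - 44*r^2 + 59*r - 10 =-5*r^3 - 33*r^2 + 104*r - 36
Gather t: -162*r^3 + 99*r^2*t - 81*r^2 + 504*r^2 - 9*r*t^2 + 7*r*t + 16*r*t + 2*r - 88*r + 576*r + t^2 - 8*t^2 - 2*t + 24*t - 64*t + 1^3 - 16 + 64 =-162*r^3 + 423*r^2 + 490*r + t^2*(-9*r - 7) + t*(99*r^2 + 23*r - 42) + 49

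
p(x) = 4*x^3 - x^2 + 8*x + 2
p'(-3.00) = 122.00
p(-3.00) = -139.00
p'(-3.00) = 122.00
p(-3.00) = -139.00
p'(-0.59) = 13.36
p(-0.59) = -3.89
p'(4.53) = 245.19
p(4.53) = 389.56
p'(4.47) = 238.83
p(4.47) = 375.04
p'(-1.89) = 54.65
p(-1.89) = -43.70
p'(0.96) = 17.14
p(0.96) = 12.30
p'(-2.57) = 92.40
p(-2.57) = -93.06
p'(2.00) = 52.00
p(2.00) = 46.00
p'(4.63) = 255.98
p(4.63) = 414.61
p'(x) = 12*x^2 - 2*x + 8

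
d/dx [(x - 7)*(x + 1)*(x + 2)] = 3*x^2 - 8*x - 19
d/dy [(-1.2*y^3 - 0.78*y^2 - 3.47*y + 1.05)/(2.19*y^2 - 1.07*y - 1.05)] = (-2.628*y^4 + 2.568*y^3 + 12.2139*y^2 - 2.961*y + 4.767)/(4.7961*y^4 - 4.6866*y^3 - 3.4541*y^2 + 2.247*y + 1.1025)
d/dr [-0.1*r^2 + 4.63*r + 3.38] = 4.63 - 0.2*r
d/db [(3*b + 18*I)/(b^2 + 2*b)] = 3*(b*(b + 2) - 2*(b + 1)*(b + 6*I))/(b^2*(b + 2)^2)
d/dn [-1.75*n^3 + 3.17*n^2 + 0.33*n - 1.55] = -5.25*n^2 + 6.34*n + 0.33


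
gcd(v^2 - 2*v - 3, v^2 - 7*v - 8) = v + 1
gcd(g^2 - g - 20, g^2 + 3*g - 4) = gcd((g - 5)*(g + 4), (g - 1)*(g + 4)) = g + 4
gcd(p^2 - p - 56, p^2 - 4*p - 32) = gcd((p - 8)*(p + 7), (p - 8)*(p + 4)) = p - 8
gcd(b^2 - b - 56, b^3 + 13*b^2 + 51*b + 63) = b + 7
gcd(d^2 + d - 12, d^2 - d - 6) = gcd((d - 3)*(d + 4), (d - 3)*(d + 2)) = d - 3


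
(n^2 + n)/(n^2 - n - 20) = n*(n + 1)/(n^2 - n - 20)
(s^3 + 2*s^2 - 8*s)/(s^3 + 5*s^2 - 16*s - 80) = s*(s - 2)/(s^2 + s - 20)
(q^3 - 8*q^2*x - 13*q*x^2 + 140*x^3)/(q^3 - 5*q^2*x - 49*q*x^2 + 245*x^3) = (q + 4*x)/(q + 7*x)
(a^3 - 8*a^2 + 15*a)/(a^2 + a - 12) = a*(a - 5)/(a + 4)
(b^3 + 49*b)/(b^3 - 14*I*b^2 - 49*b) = (b + 7*I)/(b - 7*I)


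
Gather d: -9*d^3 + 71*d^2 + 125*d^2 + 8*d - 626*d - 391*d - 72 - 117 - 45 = -9*d^3 + 196*d^2 - 1009*d - 234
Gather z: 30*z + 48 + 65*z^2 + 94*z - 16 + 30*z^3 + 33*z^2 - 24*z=30*z^3 + 98*z^2 + 100*z + 32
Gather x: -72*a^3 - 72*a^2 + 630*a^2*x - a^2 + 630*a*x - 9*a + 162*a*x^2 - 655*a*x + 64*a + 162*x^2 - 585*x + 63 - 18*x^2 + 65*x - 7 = -72*a^3 - 73*a^2 + 55*a + x^2*(162*a + 144) + x*(630*a^2 - 25*a - 520) + 56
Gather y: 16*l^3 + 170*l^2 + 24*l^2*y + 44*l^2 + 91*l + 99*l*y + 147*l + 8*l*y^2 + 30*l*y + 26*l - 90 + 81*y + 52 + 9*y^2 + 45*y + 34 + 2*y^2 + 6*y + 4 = 16*l^3 + 214*l^2 + 264*l + y^2*(8*l + 11) + y*(24*l^2 + 129*l + 132)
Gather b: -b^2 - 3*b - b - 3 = -b^2 - 4*b - 3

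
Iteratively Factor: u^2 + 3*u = (u)*(u + 3)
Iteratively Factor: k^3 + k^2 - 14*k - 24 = (k + 2)*(k^2 - k - 12) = (k + 2)*(k + 3)*(k - 4)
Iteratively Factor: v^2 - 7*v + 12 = (v - 3)*(v - 4)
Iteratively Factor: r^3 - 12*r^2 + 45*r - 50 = (r - 2)*(r^2 - 10*r + 25) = (r - 5)*(r - 2)*(r - 5)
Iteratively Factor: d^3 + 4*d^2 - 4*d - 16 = (d - 2)*(d^2 + 6*d + 8) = (d - 2)*(d + 4)*(d + 2)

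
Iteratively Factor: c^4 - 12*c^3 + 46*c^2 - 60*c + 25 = (c - 1)*(c^3 - 11*c^2 + 35*c - 25) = (c - 5)*(c - 1)*(c^2 - 6*c + 5) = (c - 5)*(c - 1)^2*(c - 5)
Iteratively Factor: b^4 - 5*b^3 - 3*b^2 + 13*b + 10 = (b + 1)*(b^3 - 6*b^2 + 3*b + 10) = (b - 5)*(b + 1)*(b^2 - b - 2) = (b - 5)*(b - 2)*(b + 1)*(b + 1)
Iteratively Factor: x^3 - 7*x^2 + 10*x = (x - 5)*(x^2 - 2*x) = (x - 5)*(x - 2)*(x)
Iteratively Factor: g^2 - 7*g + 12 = (g - 4)*(g - 3)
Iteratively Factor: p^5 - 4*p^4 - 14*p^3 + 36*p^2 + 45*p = (p + 3)*(p^4 - 7*p^3 + 7*p^2 + 15*p) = (p + 1)*(p + 3)*(p^3 - 8*p^2 + 15*p) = (p - 3)*(p + 1)*(p + 3)*(p^2 - 5*p) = p*(p - 3)*(p + 1)*(p + 3)*(p - 5)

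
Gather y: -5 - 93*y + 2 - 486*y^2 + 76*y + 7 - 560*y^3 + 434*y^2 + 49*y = -560*y^3 - 52*y^2 + 32*y + 4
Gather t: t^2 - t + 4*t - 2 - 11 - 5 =t^2 + 3*t - 18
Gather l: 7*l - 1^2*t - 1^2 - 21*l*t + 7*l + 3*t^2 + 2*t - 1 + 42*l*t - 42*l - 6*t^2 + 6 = l*(21*t - 28) - 3*t^2 + t + 4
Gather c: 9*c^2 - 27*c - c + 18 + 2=9*c^2 - 28*c + 20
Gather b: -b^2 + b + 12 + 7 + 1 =-b^2 + b + 20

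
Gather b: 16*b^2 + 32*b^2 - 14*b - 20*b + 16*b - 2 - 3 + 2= 48*b^2 - 18*b - 3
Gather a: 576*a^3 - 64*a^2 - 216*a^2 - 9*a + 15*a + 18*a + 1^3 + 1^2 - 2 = 576*a^3 - 280*a^2 + 24*a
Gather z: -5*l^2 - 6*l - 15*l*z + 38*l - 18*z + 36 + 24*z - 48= -5*l^2 + 32*l + z*(6 - 15*l) - 12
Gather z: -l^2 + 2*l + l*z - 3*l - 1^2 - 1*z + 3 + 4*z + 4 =-l^2 - l + z*(l + 3) + 6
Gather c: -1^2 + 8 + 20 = 27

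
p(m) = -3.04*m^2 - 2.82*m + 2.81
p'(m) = -6.08*m - 2.82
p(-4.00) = -34.55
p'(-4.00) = 21.50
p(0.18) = 2.20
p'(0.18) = -3.91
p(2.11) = -16.67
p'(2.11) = -15.65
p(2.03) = -15.44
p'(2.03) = -15.16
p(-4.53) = -46.80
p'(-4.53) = 24.72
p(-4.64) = -49.56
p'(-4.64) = 25.39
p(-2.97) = -15.63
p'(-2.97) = 15.24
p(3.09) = -34.93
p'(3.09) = -21.61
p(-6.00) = -89.71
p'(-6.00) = 33.66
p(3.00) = -33.01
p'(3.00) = -21.06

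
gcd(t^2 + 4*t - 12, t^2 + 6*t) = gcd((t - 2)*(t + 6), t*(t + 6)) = t + 6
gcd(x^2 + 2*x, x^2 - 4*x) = x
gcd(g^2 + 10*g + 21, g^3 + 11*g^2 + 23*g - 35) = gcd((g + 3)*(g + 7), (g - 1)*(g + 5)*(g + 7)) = g + 7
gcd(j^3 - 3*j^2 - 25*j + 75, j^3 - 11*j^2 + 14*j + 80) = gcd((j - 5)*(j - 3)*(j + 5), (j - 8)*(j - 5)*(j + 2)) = j - 5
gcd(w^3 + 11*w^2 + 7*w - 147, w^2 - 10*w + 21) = w - 3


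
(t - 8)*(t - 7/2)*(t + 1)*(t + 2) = t^4 - 17*t^3/2 - 9*t^2/2 + 61*t + 56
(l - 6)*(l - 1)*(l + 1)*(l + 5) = l^4 - l^3 - 31*l^2 + l + 30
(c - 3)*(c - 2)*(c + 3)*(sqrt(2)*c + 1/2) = sqrt(2)*c^4 - 2*sqrt(2)*c^3 + c^3/2 - 9*sqrt(2)*c^2 - c^2 - 9*c/2 + 18*sqrt(2)*c + 9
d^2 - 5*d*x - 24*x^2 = (d - 8*x)*(d + 3*x)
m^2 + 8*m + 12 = (m + 2)*(m + 6)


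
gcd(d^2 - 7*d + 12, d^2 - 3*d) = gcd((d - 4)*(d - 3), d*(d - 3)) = d - 3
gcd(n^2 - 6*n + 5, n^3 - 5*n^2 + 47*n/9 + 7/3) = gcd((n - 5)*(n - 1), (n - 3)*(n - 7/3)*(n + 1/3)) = 1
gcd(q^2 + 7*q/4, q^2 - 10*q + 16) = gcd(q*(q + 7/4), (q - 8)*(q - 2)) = 1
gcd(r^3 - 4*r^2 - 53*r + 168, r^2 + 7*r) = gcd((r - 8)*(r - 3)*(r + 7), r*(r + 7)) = r + 7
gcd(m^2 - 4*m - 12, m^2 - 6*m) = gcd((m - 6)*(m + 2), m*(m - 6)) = m - 6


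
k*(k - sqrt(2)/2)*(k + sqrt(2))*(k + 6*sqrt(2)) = k^4 + 13*sqrt(2)*k^3/2 + 5*k^2 - 6*sqrt(2)*k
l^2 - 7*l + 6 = (l - 6)*(l - 1)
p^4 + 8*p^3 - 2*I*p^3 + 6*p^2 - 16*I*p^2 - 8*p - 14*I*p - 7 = (p + 1)*(p + 7)*(p - I)^2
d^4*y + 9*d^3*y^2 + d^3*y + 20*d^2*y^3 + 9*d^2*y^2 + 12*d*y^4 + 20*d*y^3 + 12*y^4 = (d + y)*(d + 2*y)*(d + 6*y)*(d*y + y)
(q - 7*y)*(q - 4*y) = q^2 - 11*q*y + 28*y^2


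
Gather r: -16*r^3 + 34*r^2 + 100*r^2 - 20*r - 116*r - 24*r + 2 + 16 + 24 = -16*r^3 + 134*r^2 - 160*r + 42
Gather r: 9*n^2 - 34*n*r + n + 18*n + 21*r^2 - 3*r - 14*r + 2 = 9*n^2 + 19*n + 21*r^2 + r*(-34*n - 17) + 2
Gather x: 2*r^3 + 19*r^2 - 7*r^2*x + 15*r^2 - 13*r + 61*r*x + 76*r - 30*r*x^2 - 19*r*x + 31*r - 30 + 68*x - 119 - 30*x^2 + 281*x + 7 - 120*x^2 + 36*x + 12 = 2*r^3 + 34*r^2 + 94*r + x^2*(-30*r - 150) + x*(-7*r^2 + 42*r + 385) - 130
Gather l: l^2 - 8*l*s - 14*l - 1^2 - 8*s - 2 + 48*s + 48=l^2 + l*(-8*s - 14) + 40*s + 45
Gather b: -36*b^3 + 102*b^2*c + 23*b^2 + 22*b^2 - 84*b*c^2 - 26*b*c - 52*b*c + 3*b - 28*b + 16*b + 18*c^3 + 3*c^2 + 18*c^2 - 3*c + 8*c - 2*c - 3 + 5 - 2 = -36*b^3 + b^2*(102*c + 45) + b*(-84*c^2 - 78*c - 9) + 18*c^3 + 21*c^2 + 3*c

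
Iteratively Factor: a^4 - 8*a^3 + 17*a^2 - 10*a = (a - 5)*(a^3 - 3*a^2 + 2*a) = a*(a - 5)*(a^2 - 3*a + 2) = a*(a - 5)*(a - 1)*(a - 2)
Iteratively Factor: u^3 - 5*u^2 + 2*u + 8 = (u + 1)*(u^2 - 6*u + 8) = (u - 4)*(u + 1)*(u - 2)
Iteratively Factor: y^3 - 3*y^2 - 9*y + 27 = (y - 3)*(y^2 - 9) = (y - 3)*(y + 3)*(y - 3)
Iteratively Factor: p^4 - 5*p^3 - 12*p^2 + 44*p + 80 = (p + 2)*(p^3 - 7*p^2 + 2*p + 40) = (p + 2)^2*(p^2 - 9*p + 20) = (p - 4)*(p + 2)^2*(p - 5)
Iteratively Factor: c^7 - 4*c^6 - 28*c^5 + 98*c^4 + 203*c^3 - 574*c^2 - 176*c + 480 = (c - 4)*(c^6 - 28*c^4 - 14*c^3 + 147*c^2 + 14*c - 120) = (c - 4)*(c + 4)*(c^5 - 4*c^4 - 12*c^3 + 34*c^2 + 11*c - 30) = (c - 4)*(c - 1)*(c + 4)*(c^4 - 3*c^3 - 15*c^2 + 19*c + 30) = (c - 4)*(c - 2)*(c - 1)*(c + 4)*(c^3 - c^2 - 17*c - 15) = (c - 4)*(c - 2)*(c - 1)*(c + 3)*(c + 4)*(c^2 - 4*c - 5) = (c - 4)*(c - 2)*(c - 1)*(c + 1)*(c + 3)*(c + 4)*(c - 5)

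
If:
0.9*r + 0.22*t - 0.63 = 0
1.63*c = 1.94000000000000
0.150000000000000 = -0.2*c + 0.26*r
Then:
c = 1.19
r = 1.49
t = -3.24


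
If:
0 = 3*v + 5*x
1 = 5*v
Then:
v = 1/5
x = -3/25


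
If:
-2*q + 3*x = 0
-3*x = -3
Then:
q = 3/2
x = 1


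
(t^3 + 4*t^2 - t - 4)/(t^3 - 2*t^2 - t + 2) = (t + 4)/(t - 2)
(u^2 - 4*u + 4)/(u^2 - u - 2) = (u - 2)/(u + 1)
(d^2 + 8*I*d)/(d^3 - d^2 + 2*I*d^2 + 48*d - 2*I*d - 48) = d/(d^2 - d*(1 + 6*I) + 6*I)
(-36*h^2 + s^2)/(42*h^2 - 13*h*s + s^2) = (6*h + s)/(-7*h + s)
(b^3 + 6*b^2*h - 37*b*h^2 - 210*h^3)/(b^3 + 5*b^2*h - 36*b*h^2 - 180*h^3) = (b + 7*h)/(b + 6*h)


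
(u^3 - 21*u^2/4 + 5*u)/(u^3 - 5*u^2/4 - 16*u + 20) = u/(u + 4)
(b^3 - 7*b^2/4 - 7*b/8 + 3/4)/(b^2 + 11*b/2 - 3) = (4*b^2 - 5*b - 6)/(4*(b + 6))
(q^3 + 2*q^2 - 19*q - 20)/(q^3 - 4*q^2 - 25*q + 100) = (q + 1)/(q - 5)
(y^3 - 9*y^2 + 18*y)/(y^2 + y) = (y^2 - 9*y + 18)/(y + 1)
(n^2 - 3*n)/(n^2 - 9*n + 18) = n/(n - 6)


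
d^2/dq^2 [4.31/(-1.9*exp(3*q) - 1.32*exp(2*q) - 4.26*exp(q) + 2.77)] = (-4.31*(5.7*exp(2*q) + 2.64*exp(q) + 4.26)*(11.4*exp(2*q) + 5.28*exp(q) + 8.52)*exp(q) + (73.701*exp(2*q) + 22.7568*exp(q) + 18.3606)*(1.9*exp(3*q) + 1.32*exp(2*q) + 4.26*exp(q) - 2.77))*exp(q)/(1.9*exp(3*q) + 1.32*exp(2*q) + 4.26*exp(q) - 2.77)^3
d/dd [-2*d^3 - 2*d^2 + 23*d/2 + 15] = -6*d^2 - 4*d + 23/2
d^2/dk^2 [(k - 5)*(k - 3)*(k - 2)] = 6*k - 20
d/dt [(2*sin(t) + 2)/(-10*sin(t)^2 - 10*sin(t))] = cos(t)/(5*sin(t)^2)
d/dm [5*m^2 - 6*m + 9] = 10*m - 6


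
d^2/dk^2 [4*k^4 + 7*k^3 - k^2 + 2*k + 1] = 48*k^2 + 42*k - 2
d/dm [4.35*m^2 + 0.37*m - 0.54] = 8.7*m + 0.37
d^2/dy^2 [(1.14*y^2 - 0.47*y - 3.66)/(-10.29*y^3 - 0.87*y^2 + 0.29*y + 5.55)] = (-241.415748*y^6 + 298.593162*y^5 + 4655.263914*y^4 - 384.279636*y^3 + 240.161328*y^2 + 1262.200482*y - 35.782398)/(1089.547389*y^9 + 276.357501*y^8 - 68.753664*y^7 - 1777.888764*y^6 - 296.173926*y^5 + 86.987646*y^4 + 959.250376*y^3 + 78.99426*y^2 - 26.798175*y - 170.953875)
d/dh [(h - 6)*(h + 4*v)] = 2*h + 4*v - 6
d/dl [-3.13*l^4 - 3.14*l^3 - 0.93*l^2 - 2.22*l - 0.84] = -12.52*l^3 - 9.42*l^2 - 1.86*l - 2.22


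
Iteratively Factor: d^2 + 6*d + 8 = (d + 2)*(d + 4)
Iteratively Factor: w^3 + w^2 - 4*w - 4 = (w + 2)*(w^2 - w - 2) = (w + 1)*(w + 2)*(w - 2)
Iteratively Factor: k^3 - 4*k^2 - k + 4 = (k - 4)*(k^2 - 1) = (k - 4)*(k - 1)*(k + 1)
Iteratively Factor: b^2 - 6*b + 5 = (b - 1)*(b - 5)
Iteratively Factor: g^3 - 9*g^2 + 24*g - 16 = (g - 4)*(g^2 - 5*g + 4) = (g - 4)*(g - 1)*(g - 4)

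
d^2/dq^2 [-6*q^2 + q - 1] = -12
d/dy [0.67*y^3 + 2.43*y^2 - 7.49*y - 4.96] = 2.01*y^2 + 4.86*y - 7.49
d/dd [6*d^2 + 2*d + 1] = 12*d + 2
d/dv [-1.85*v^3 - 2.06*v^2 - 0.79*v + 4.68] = -5.55*v^2 - 4.12*v - 0.79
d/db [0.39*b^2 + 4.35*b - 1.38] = 0.78*b + 4.35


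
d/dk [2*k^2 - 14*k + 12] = 4*k - 14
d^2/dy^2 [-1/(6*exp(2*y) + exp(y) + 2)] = (-2*(12*exp(y) + 1)^2*exp(y) + (24*exp(y) + 1)*(6*exp(2*y) + exp(y) + 2))*exp(y)/(6*exp(2*y) + exp(y) + 2)^3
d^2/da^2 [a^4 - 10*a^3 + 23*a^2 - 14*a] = 12*a^2 - 60*a + 46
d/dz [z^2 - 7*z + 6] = 2*z - 7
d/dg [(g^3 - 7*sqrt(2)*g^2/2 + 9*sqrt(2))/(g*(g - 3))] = (g^4 - 6*g^3 + 21*sqrt(2)*g^2/2 - 18*sqrt(2)*g + 27*sqrt(2))/(g^2*(g^2 - 6*g + 9))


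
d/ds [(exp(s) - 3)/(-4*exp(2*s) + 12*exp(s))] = exp(-s)/4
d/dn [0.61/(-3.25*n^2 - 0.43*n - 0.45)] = (3.965*n + 0.2623)/(3.25*n^2 + 0.43*n + 0.45)^2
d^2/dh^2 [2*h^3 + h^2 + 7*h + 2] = 12*h + 2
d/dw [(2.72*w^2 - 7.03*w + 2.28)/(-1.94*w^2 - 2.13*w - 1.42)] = (-19.4318*w^2 + 1.1216*w + 14.839)/(3.7636*w^4 + 8.2644*w^3 + 10.0465*w^2 + 6.0492*w + 2.0164)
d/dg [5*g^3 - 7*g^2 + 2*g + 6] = 15*g^2 - 14*g + 2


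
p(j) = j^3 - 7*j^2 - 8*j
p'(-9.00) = 361.00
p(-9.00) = -1224.00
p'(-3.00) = 61.00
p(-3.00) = -66.00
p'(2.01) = -24.02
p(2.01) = -36.24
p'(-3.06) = 62.93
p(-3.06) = -69.72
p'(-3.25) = 69.19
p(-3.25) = -82.27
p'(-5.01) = 137.44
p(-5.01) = -261.37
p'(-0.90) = 7.03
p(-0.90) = 0.80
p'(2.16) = -24.24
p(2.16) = -39.86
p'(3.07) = -22.71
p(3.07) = -61.60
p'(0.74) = -16.72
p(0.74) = -9.35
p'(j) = 3*j^2 - 14*j - 8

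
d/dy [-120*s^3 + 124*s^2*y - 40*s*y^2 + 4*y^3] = 124*s^2 - 80*s*y + 12*y^2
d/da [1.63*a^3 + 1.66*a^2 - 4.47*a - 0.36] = 4.89*a^2 + 3.32*a - 4.47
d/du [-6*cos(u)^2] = 6*sin(2*u)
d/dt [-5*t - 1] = -5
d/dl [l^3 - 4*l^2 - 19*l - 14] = 3*l^2 - 8*l - 19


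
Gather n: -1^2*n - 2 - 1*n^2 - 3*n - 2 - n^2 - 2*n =-2*n^2 - 6*n - 4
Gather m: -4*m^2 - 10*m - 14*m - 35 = -4*m^2 - 24*m - 35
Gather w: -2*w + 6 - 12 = -2*w - 6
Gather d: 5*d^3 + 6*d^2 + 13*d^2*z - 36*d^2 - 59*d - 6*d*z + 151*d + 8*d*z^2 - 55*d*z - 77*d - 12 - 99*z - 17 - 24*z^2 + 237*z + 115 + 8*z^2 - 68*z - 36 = 5*d^3 + d^2*(13*z - 30) + d*(8*z^2 - 61*z + 15) - 16*z^2 + 70*z + 50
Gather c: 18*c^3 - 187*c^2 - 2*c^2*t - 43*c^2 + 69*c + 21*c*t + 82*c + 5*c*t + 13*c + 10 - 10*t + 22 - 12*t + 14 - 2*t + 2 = 18*c^3 + c^2*(-2*t - 230) + c*(26*t + 164) - 24*t + 48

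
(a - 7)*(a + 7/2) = a^2 - 7*a/2 - 49/2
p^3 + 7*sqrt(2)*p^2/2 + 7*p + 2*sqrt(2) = (p + sqrt(2)/2)*(p + sqrt(2))*(p + 2*sqrt(2))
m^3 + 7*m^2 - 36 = (m - 2)*(m + 3)*(m + 6)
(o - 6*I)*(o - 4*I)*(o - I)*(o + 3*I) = o^4 - 8*I*o^3 - o^2 - 78*I*o - 72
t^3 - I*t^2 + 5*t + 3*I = (t - 3*I)*(t + I)^2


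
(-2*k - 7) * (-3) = 6*k + 21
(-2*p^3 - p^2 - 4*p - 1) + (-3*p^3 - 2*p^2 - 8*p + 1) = -5*p^3 - 3*p^2 - 12*p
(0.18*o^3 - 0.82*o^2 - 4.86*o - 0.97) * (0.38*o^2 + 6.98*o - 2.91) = 0.0684*o^5 + 0.9448*o^4 - 8.0942*o^3 - 31.9052*o^2 + 7.372*o + 2.8227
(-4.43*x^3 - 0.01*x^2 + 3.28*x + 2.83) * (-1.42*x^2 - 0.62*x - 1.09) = 6.2906*x^5 + 2.7608*x^4 + 0.177300000000001*x^3 - 6.0413*x^2 - 5.3298*x - 3.0847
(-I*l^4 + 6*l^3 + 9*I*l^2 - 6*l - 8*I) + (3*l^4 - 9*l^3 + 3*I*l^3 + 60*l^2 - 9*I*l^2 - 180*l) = 3*l^4 - I*l^4 - 3*l^3 + 3*I*l^3 + 60*l^2 - 186*l - 8*I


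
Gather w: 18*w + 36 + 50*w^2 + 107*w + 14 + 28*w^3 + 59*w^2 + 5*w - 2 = 28*w^3 + 109*w^2 + 130*w + 48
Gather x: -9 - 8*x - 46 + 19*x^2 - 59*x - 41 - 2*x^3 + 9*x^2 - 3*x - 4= -2*x^3 + 28*x^2 - 70*x - 100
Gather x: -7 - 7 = -14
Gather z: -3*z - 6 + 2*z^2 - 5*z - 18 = 2*z^2 - 8*z - 24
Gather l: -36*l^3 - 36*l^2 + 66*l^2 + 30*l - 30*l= -36*l^3 + 30*l^2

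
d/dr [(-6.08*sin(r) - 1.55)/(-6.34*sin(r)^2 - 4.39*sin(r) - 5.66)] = (-38.5472*sin(r)^2 - 19.654*sin(r) + 27.6083)*cos(r)/(40.1956*sin(r)^4 + 55.6652*sin(r)^3 + 91.0409*sin(r)^2 + 49.6948*sin(r) + 32.0356)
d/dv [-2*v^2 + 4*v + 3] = 4 - 4*v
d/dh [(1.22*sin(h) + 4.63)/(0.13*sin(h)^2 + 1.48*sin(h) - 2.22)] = (-1.2038*sin(h) + 0.0793*cos(2*h) - 9.6401)*cos(h)/(0.13*sin(h)^2 + 1.48*sin(h) - 2.22)^2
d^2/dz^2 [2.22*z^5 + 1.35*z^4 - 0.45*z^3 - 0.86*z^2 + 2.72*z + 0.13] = 44.4*z^3 + 16.2*z^2 - 2.7*z - 1.72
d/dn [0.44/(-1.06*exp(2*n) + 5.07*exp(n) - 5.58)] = (0.9328*exp(n) - 2.2308)*exp(n)/(1.06*exp(2*n) - 5.07*exp(n) + 5.58)^2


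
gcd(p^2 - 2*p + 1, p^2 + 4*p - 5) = p - 1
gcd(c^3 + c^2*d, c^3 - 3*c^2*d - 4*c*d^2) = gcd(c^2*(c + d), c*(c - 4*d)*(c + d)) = c^2 + c*d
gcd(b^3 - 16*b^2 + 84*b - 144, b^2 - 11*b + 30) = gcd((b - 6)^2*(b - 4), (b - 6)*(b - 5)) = b - 6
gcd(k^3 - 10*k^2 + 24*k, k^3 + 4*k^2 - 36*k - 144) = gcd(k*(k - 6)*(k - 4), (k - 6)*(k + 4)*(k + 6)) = k - 6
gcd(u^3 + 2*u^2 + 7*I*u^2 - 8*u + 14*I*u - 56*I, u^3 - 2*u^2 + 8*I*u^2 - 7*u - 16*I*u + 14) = u^2 + u*(-2 + 7*I) - 14*I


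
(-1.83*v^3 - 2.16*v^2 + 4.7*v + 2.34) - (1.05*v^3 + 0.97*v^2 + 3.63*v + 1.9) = -2.88*v^3 - 3.13*v^2 + 1.07*v + 0.44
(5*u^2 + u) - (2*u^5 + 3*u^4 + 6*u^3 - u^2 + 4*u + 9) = -2*u^5 - 3*u^4 - 6*u^3 + 6*u^2 - 3*u - 9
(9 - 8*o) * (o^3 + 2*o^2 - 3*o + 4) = -8*o^4 - 7*o^3 + 42*o^2 - 59*o + 36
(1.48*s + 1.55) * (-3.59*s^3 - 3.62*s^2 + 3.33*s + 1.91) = -5.3132*s^4 - 10.9221*s^3 - 0.682600000000001*s^2 + 7.9883*s + 2.9605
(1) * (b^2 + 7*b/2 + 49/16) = b^2 + 7*b/2 + 49/16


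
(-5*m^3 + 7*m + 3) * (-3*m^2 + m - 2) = 15*m^5 - 5*m^4 - 11*m^3 - 2*m^2 - 11*m - 6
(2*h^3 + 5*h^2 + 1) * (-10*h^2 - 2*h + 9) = -20*h^5 - 54*h^4 + 8*h^3 + 35*h^2 - 2*h + 9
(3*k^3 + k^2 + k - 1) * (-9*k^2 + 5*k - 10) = -27*k^5 + 6*k^4 - 34*k^3 + 4*k^2 - 15*k + 10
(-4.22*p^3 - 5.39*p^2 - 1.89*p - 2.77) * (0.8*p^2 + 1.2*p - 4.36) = -3.376*p^5 - 9.376*p^4 + 10.4192*p^3 + 19.0164*p^2 + 4.9164*p + 12.0772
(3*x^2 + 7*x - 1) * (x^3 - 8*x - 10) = 3*x^5 + 7*x^4 - 25*x^3 - 86*x^2 - 62*x + 10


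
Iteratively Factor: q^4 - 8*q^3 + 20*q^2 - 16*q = (q)*(q^3 - 8*q^2 + 20*q - 16) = q*(q - 4)*(q^2 - 4*q + 4) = q*(q - 4)*(q - 2)*(q - 2)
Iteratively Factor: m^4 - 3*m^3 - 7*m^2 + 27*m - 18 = (m + 3)*(m^3 - 6*m^2 + 11*m - 6) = (m - 1)*(m + 3)*(m^2 - 5*m + 6) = (m - 3)*(m - 1)*(m + 3)*(m - 2)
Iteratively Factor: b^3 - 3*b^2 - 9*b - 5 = (b + 1)*(b^2 - 4*b - 5) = (b - 5)*(b + 1)*(b + 1)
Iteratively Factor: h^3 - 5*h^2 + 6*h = (h - 2)*(h^2 - 3*h) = h*(h - 2)*(h - 3)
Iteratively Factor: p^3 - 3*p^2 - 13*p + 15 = (p - 5)*(p^2 + 2*p - 3) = (p - 5)*(p + 3)*(p - 1)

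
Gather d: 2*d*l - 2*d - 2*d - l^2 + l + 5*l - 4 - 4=d*(2*l - 4) - l^2 + 6*l - 8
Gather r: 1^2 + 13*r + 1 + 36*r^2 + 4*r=36*r^2 + 17*r + 2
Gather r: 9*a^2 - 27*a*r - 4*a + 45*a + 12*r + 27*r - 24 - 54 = 9*a^2 + 41*a + r*(39 - 27*a) - 78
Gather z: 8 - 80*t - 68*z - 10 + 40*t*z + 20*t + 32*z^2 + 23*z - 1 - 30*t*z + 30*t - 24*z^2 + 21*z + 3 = -30*t + 8*z^2 + z*(10*t - 24)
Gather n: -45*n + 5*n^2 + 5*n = 5*n^2 - 40*n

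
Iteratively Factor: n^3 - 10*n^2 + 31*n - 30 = (n - 3)*(n^2 - 7*n + 10) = (n - 5)*(n - 3)*(n - 2)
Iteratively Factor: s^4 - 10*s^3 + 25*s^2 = (s - 5)*(s^3 - 5*s^2) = (s - 5)^2*(s^2) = s*(s - 5)^2*(s)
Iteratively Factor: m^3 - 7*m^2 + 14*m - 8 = (m - 1)*(m^2 - 6*m + 8) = (m - 2)*(m - 1)*(m - 4)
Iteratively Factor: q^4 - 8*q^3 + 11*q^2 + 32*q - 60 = (q + 2)*(q^3 - 10*q^2 + 31*q - 30) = (q - 5)*(q + 2)*(q^2 - 5*q + 6) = (q - 5)*(q - 2)*(q + 2)*(q - 3)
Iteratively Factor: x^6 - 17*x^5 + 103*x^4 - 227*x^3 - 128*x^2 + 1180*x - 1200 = (x - 3)*(x^5 - 14*x^4 + 61*x^3 - 44*x^2 - 260*x + 400) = (x - 3)*(x + 2)*(x^4 - 16*x^3 + 93*x^2 - 230*x + 200) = (x - 4)*(x - 3)*(x + 2)*(x^3 - 12*x^2 + 45*x - 50) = (x - 5)*(x - 4)*(x - 3)*(x + 2)*(x^2 - 7*x + 10) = (x - 5)^2*(x - 4)*(x - 3)*(x + 2)*(x - 2)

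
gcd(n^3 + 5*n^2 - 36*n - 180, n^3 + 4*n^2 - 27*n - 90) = n + 6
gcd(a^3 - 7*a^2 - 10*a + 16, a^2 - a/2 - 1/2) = a - 1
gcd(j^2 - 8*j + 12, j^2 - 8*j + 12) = j^2 - 8*j + 12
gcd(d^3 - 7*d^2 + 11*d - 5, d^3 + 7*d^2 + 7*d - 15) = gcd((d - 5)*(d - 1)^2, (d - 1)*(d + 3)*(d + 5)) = d - 1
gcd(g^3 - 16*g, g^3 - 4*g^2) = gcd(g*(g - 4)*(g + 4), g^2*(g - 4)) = g^2 - 4*g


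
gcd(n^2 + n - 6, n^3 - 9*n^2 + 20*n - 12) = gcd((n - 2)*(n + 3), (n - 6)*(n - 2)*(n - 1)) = n - 2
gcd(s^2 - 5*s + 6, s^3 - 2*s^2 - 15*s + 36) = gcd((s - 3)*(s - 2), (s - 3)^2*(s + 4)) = s - 3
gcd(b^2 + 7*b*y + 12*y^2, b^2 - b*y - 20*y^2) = b + 4*y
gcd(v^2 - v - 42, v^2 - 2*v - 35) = v - 7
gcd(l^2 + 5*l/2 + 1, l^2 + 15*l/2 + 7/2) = l + 1/2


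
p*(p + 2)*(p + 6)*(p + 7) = p^4 + 15*p^3 + 68*p^2 + 84*p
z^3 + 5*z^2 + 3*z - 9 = (z - 1)*(z + 3)^2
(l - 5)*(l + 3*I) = l^2 - 5*l + 3*I*l - 15*I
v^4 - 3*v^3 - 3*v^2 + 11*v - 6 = (v - 3)*(v - 1)^2*(v + 2)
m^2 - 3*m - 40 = (m - 8)*(m + 5)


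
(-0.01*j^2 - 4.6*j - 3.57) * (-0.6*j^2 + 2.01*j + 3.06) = 0.006*j^4 + 2.7399*j^3 - 7.1346*j^2 - 21.2517*j - 10.9242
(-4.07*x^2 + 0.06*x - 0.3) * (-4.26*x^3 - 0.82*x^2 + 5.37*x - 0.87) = 17.3382*x^5 + 3.0818*x^4 - 20.6271*x^3 + 4.1091*x^2 - 1.6632*x + 0.261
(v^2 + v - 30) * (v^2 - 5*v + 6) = v^4 - 4*v^3 - 29*v^2 + 156*v - 180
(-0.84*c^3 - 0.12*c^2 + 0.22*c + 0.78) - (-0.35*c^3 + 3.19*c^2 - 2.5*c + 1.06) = -0.49*c^3 - 3.31*c^2 + 2.72*c - 0.28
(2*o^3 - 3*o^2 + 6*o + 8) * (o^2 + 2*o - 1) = 2*o^5 + o^4 - 2*o^3 + 23*o^2 + 10*o - 8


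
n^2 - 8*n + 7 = (n - 7)*(n - 1)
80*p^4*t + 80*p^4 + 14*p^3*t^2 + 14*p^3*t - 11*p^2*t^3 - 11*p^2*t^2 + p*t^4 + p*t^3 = (-8*p + t)*(-5*p + t)*(2*p + t)*(p*t + p)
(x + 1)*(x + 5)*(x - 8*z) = x^3 - 8*x^2*z + 6*x^2 - 48*x*z + 5*x - 40*z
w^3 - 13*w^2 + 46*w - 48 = (w - 8)*(w - 3)*(w - 2)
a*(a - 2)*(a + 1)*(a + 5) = a^4 + 4*a^3 - 7*a^2 - 10*a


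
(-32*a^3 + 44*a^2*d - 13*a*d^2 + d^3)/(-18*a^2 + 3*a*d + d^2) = (-32*a^3 + 44*a^2*d - 13*a*d^2 + d^3)/(-18*a^2 + 3*a*d + d^2)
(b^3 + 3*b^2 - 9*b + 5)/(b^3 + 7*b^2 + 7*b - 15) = (b - 1)/(b + 3)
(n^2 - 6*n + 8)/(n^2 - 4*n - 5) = (-n^2 + 6*n - 8)/(-n^2 + 4*n + 5)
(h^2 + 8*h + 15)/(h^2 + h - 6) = (h + 5)/(h - 2)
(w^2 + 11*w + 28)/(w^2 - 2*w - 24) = (w + 7)/(w - 6)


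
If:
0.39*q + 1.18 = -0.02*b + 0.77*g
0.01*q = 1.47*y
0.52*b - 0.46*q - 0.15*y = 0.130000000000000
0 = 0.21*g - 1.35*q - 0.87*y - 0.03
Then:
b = 0.46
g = 1.66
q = 0.24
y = 0.00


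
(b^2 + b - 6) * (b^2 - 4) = b^4 + b^3 - 10*b^2 - 4*b + 24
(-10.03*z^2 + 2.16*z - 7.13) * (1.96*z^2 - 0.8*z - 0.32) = -19.6588*z^4 + 12.2576*z^3 - 12.4932*z^2 + 5.0128*z + 2.2816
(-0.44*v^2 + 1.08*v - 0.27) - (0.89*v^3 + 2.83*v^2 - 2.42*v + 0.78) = -0.89*v^3 - 3.27*v^2 + 3.5*v - 1.05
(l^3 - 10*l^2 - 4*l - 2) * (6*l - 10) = 6*l^4 - 70*l^3 + 76*l^2 + 28*l + 20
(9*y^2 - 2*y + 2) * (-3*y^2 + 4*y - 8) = -27*y^4 + 42*y^3 - 86*y^2 + 24*y - 16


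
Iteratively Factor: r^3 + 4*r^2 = (r + 4)*(r^2) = r*(r + 4)*(r)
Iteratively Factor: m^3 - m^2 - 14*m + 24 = (m - 3)*(m^2 + 2*m - 8) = (m - 3)*(m + 4)*(m - 2)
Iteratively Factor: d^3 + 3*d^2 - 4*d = (d - 1)*(d^2 + 4*d) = d*(d - 1)*(d + 4)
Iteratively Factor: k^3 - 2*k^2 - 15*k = (k - 5)*(k^2 + 3*k) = (k - 5)*(k + 3)*(k)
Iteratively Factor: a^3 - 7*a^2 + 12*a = (a - 3)*(a^2 - 4*a) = (a - 4)*(a - 3)*(a)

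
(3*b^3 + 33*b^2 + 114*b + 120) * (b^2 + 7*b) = 3*b^5 + 54*b^4 + 345*b^3 + 918*b^2 + 840*b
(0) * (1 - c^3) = 0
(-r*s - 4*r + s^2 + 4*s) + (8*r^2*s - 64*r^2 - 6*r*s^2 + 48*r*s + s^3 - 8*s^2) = 8*r^2*s - 64*r^2 - 6*r*s^2 + 47*r*s - 4*r + s^3 - 7*s^2 + 4*s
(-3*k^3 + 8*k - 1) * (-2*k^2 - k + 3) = 6*k^5 + 3*k^4 - 25*k^3 - 6*k^2 + 25*k - 3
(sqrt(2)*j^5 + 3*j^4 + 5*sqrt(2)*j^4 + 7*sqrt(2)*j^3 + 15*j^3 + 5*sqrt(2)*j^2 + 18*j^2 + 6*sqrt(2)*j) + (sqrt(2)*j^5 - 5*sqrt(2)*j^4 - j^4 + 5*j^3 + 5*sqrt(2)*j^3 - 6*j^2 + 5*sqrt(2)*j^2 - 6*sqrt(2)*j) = 2*sqrt(2)*j^5 + 2*j^4 + 12*sqrt(2)*j^3 + 20*j^3 + 12*j^2 + 10*sqrt(2)*j^2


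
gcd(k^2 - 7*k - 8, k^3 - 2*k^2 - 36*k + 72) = 1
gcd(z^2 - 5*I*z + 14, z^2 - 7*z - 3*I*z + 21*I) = 1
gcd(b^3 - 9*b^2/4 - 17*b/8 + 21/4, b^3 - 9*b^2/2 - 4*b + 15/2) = b + 3/2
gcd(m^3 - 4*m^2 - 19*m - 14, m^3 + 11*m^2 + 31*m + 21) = m + 1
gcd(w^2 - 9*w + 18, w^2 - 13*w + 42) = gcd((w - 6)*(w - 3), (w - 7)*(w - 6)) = w - 6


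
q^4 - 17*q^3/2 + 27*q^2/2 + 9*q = q*(q - 6)*(q - 3)*(q + 1/2)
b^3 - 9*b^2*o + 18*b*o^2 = b*(b - 6*o)*(b - 3*o)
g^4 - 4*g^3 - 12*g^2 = g^2*(g - 6)*(g + 2)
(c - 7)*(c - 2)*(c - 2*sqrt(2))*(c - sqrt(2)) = c^4 - 9*c^3 - 3*sqrt(2)*c^3 + 18*c^2 + 27*sqrt(2)*c^2 - 42*sqrt(2)*c - 36*c + 56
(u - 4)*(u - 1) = u^2 - 5*u + 4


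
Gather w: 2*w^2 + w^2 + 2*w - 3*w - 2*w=3*w^2 - 3*w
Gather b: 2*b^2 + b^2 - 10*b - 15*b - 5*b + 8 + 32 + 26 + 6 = 3*b^2 - 30*b + 72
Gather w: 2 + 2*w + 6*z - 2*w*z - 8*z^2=w*(2 - 2*z) - 8*z^2 + 6*z + 2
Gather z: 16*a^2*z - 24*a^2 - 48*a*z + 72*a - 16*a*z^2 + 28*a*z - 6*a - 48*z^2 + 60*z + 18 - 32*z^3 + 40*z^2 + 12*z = -24*a^2 + 66*a - 32*z^3 + z^2*(-16*a - 8) + z*(16*a^2 - 20*a + 72) + 18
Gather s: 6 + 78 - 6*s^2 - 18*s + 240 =-6*s^2 - 18*s + 324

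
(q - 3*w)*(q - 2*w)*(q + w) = q^3 - 4*q^2*w + q*w^2 + 6*w^3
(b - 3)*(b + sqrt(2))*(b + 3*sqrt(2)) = b^3 - 3*b^2 + 4*sqrt(2)*b^2 - 12*sqrt(2)*b + 6*b - 18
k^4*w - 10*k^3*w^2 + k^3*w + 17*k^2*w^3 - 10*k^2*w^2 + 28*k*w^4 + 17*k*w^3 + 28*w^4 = (k - 7*w)*(k - 4*w)*(k + w)*(k*w + w)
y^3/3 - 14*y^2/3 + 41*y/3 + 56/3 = (y/3 + 1/3)*(y - 8)*(y - 7)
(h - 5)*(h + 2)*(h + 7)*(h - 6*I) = h^4 + 4*h^3 - 6*I*h^3 - 31*h^2 - 24*I*h^2 - 70*h + 186*I*h + 420*I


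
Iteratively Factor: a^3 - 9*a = (a - 3)*(a^2 + 3*a) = a*(a - 3)*(a + 3)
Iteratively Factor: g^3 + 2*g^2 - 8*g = (g - 2)*(g^2 + 4*g) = (g - 2)*(g + 4)*(g)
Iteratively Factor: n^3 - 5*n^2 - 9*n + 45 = (n + 3)*(n^2 - 8*n + 15) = (n - 5)*(n + 3)*(n - 3)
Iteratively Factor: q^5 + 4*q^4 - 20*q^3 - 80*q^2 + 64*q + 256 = (q - 4)*(q^4 + 8*q^3 + 12*q^2 - 32*q - 64) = (q - 4)*(q + 4)*(q^3 + 4*q^2 - 4*q - 16) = (q - 4)*(q + 2)*(q + 4)*(q^2 + 2*q - 8) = (q - 4)*(q + 2)*(q + 4)^2*(q - 2)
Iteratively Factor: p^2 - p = (p - 1)*(p)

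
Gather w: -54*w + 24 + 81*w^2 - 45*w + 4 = 81*w^2 - 99*w + 28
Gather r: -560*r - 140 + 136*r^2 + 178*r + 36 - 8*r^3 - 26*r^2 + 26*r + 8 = -8*r^3 + 110*r^2 - 356*r - 96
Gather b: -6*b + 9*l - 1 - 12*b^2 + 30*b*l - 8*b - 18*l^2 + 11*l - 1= -12*b^2 + b*(30*l - 14) - 18*l^2 + 20*l - 2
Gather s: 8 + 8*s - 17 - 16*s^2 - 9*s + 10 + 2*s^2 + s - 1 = -14*s^2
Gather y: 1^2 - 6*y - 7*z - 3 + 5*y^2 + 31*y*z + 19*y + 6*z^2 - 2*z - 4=5*y^2 + y*(31*z + 13) + 6*z^2 - 9*z - 6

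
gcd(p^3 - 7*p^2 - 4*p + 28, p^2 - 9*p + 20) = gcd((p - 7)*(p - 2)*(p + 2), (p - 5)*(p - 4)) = 1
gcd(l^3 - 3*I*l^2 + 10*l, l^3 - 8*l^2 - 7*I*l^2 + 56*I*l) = l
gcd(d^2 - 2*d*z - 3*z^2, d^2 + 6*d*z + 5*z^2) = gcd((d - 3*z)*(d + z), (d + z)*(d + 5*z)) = d + z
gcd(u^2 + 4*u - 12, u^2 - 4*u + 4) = u - 2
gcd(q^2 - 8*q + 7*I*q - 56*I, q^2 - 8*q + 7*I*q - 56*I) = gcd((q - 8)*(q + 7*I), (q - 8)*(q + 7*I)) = q^2 + q*(-8 + 7*I) - 56*I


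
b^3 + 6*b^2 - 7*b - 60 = (b - 3)*(b + 4)*(b + 5)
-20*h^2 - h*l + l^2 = (-5*h + l)*(4*h + l)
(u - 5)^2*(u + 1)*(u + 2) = u^4 - 7*u^3 - 3*u^2 + 55*u + 50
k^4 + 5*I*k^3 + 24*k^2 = k^2*(k - 3*I)*(k + 8*I)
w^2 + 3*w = w*(w + 3)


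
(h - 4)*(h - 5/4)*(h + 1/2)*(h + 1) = h^4 - 15*h^3/4 - 19*h^2/8 + 39*h/8 + 5/2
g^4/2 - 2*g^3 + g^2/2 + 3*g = g*(g/2 + 1/2)*(g - 3)*(g - 2)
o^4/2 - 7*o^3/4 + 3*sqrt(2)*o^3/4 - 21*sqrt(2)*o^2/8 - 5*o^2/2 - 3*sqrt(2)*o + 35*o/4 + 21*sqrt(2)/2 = (o/2 + sqrt(2))*(o - 7/2)*(o - 3*sqrt(2)/2)*(o + sqrt(2))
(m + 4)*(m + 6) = m^2 + 10*m + 24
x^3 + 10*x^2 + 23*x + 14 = (x + 1)*(x + 2)*(x + 7)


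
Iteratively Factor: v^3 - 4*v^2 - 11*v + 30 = (v + 3)*(v^2 - 7*v + 10) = (v - 2)*(v + 3)*(v - 5)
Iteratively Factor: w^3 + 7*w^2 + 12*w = (w + 3)*(w^2 + 4*w) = (w + 3)*(w + 4)*(w)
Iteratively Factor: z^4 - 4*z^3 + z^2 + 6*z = (z - 3)*(z^3 - z^2 - 2*z) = z*(z - 3)*(z^2 - z - 2) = z*(z - 3)*(z - 2)*(z + 1)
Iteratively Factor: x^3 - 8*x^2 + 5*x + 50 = (x - 5)*(x^2 - 3*x - 10) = (x - 5)*(x + 2)*(x - 5)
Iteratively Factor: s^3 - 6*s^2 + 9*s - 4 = (s - 1)*(s^2 - 5*s + 4) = (s - 1)^2*(s - 4)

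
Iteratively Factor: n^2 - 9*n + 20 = (n - 5)*(n - 4)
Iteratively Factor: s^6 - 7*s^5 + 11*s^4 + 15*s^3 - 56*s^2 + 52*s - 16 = (s - 1)*(s^5 - 6*s^4 + 5*s^3 + 20*s^2 - 36*s + 16) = (s - 1)*(s + 2)*(s^4 - 8*s^3 + 21*s^2 - 22*s + 8) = (s - 1)^2*(s + 2)*(s^3 - 7*s^2 + 14*s - 8) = (s - 2)*(s - 1)^2*(s + 2)*(s^2 - 5*s + 4) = (s - 2)*(s - 1)^3*(s + 2)*(s - 4)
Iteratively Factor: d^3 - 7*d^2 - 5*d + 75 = (d + 3)*(d^2 - 10*d + 25) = (d - 5)*(d + 3)*(d - 5)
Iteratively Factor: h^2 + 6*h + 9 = (h + 3)*(h + 3)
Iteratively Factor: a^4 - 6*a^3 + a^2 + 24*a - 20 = (a - 5)*(a^3 - a^2 - 4*a + 4) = (a - 5)*(a + 2)*(a^2 - 3*a + 2) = (a - 5)*(a - 1)*(a + 2)*(a - 2)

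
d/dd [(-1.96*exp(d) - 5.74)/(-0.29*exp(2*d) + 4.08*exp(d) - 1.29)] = (-0.5684*exp(2*d) - 3.3292*exp(d) + 25.9476)*exp(d)/(0.0841*exp(4*d) - 2.3664*exp(3*d) + 17.3946*exp(2*d) - 10.5264*exp(d) + 1.6641)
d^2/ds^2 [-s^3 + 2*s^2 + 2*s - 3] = 4 - 6*s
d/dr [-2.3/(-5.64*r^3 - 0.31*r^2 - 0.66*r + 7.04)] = (-38.916*r^2 - 1.426*r - 1.518)/(5.64*r^3 + 0.31*r^2 + 0.66*r - 7.04)^2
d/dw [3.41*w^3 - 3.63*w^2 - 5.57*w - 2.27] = 10.23*w^2 - 7.26*w - 5.57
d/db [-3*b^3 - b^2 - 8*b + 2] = -9*b^2 - 2*b - 8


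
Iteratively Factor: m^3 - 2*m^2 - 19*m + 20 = (m - 1)*(m^2 - m - 20) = (m - 1)*(m + 4)*(m - 5)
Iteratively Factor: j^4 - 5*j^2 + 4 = (j + 1)*(j^3 - j^2 - 4*j + 4) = (j + 1)*(j + 2)*(j^2 - 3*j + 2) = (j - 1)*(j + 1)*(j + 2)*(j - 2)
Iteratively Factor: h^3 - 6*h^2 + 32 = (h - 4)*(h^2 - 2*h - 8) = (h - 4)*(h + 2)*(h - 4)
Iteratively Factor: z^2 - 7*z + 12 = (z - 3)*(z - 4)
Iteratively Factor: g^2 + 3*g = (g + 3)*(g)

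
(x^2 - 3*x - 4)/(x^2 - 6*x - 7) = (x - 4)/(x - 7)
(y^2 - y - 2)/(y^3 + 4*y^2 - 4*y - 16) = (y + 1)/(y^2 + 6*y + 8)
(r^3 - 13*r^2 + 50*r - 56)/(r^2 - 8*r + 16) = (r^2 - 9*r + 14)/(r - 4)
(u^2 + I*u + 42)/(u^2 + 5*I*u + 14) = (u - 6*I)/(u - 2*I)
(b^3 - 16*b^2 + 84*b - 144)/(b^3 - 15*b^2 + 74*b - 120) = (b - 6)/(b - 5)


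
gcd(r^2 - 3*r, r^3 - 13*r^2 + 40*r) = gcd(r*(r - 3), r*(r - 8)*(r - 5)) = r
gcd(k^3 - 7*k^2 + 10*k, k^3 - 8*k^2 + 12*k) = k^2 - 2*k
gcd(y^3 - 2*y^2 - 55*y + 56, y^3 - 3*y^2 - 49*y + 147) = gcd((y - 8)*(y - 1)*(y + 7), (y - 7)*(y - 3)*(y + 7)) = y + 7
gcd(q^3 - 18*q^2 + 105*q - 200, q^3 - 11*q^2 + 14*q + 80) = q^2 - 13*q + 40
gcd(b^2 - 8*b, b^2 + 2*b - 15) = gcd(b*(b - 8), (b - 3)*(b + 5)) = 1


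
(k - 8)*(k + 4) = k^2 - 4*k - 32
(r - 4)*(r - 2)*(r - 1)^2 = r^4 - 8*r^3 + 21*r^2 - 22*r + 8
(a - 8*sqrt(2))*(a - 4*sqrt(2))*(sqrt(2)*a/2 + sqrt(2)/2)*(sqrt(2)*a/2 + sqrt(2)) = a^4/2 - 6*sqrt(2)*a^3 + 3*a^3/2 - 18*sqrt(2)*a^2 + 33*a^2 - 12*sqrt(2)*a + 96*a + 64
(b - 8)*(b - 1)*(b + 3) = b^3 - 6*b^2 - 19*b + 24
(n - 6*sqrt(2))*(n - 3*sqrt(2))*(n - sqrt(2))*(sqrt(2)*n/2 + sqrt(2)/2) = sqrt(2)*n^4/2 - 10*n^3 + sqrt(2)*n^3/2 - 10*n^2 + 27*sqrt(2)*n^2 - 36*n + 27*sqrt(2)*n - 36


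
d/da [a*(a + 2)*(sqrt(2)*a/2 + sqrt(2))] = sqrt(2)*(a + 2)*(3*a + 2)/2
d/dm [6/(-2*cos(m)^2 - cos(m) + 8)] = -6*(4*cos(m) + 1)*sin(m)/(cos(m) + cos(2*m) - 7)^2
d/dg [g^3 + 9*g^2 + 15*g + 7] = 3*g^2 + 18*g + 15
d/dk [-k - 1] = -1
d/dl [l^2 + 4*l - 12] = 2*l + 4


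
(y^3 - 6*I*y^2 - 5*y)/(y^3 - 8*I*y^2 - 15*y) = (y - I)/(y - 3*I)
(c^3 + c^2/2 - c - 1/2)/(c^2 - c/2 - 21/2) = (-2*c^3 - c^2 + 2*c + 1)/(-2*c^2 + c + 21)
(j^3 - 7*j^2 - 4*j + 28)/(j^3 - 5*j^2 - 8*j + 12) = (j^2 - 9*j + 14)/(j^2 - 7*j + 6)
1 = 1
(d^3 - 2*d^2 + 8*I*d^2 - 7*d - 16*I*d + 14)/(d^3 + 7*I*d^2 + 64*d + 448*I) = (d^2 + d*(-2 + I) - 2*I)/(d^2 + 64)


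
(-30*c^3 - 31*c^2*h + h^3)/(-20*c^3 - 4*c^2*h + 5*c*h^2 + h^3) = (6*c^2 + 5*c*h - h^2)/(4*c^2 - h^2)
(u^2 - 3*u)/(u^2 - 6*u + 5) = u*(u - 3)/(u^2 - 6*u + 5)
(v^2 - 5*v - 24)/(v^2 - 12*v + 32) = (v + 3)/(v - 4)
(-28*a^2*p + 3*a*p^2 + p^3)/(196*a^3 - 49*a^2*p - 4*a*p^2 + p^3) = p/(-7*a + p)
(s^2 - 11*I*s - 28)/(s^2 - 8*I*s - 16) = (s - 7*I)/(s - 4*I)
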